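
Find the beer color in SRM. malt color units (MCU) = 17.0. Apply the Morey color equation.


SRM = 1.4922 · MCU^0.6859
SRM = 1.4922 · 17.0^0.6859

10.4182 SRM


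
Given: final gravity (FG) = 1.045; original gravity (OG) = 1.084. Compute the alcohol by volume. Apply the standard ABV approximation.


ABV = (OG − FG) · 131.25
ABV = (1.084 − 1.045) · 131.25

5.1188 % ABV


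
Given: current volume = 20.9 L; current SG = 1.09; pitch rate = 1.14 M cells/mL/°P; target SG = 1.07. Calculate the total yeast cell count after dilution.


V_w = V·((SG_c−1)/(SG_t−1)−1);  °P = 259 − 259/SG_t;  cells = rate·(V+V_w)·°P
V_w = 20.9·((1.09−1)/(1.07−1)−1) = 5.9714
V_final = 20.9 + 5.9714 = 26.8714
°P = 259 − 259/1.07 = 16.9439
cells = 1.14·26.8714·16.9439

519.0505 billion cells


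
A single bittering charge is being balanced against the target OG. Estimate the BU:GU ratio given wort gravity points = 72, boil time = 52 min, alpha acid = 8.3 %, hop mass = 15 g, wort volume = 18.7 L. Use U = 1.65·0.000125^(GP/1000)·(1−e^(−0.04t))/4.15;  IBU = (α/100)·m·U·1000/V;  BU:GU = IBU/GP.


U = 1.65·0.000125^(72/1000)·(1−e^(−0.04·52))/4.15 = 0.1822
IBU = (8.3/100)·15·0.1822·1000/18.7 = 12.1278
BU:GU = 12.1278/72

0.1684


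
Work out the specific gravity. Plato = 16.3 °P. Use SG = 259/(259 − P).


SG = 259/(259 − 16.3)

1.0672


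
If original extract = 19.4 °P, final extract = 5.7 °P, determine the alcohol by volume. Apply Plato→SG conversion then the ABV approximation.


SG = 259/(259 − P);  ABV = (OG − FG)·131.25
OG = 259/(259 − 19.4) = 1.0810
FG = 259/(259 − 5.7) = 1.0225
ABV = (1.0810 − 1.0225)·131.25

7.6736 % ABV


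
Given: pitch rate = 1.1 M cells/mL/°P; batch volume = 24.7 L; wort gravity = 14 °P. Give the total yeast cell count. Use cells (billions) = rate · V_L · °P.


cells = 1.1 · 24.7 · 14

380.3800 billion cells


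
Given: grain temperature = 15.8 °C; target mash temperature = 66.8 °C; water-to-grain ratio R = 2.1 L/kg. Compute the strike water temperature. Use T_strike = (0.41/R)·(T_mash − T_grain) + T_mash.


T_strike = (0.41/2.1)·(66.8 − 15.8) + 66.8

76.7571 °C


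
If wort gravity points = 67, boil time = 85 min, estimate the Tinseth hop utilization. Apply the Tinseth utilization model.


U = 1.65·0.000125^(GP/1000) · (1 − e^(−0.04·t))/4.15
bigness = 1.65·0.000125^(67/1000) = 0.9036
boil_factor = (1 − e^(−0.04·85))/4.15 = 0.2329
U = 0.9036 · 0.2329

0.2105


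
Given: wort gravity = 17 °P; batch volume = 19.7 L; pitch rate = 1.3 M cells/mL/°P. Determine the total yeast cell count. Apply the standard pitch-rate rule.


cells (billions) = rate · V_L · °P
cells = 1.3 · 19.7 · 17

435.3700 billion cells


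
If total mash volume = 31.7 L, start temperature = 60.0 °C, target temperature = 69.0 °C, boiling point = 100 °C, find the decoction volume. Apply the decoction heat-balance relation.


V_dec = V_total·(T_target − T_start)/(T_boil − T_start)
V_dec = 31.7·(69.0 − 60.0)/(100 − 60.0)

7.1325 L


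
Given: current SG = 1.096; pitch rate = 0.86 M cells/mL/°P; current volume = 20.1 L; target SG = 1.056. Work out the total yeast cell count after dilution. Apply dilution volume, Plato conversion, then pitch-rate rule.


V_w = V·((SG_c−1)/(SG_t−1)−1);  °P = 259 − 259/SG_t;  cells = rate·(V+V_w)·°P
V_w = 20.1·((1.096−1)/(1.056−1)−1) = 14.3571
V_final = 20.1 + 14.3571 = 34.4571
°P = 259 − 259/1.056 = 13.7348
cells = 0.86·34.4571·13.7348

407.0067 billion cells


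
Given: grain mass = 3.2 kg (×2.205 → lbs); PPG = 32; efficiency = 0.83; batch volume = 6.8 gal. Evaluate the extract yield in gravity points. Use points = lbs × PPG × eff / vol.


lbs = 3.2 × 2.205 = 7.0560
points = 7.0560 × 32 × 0.83 / 6.8

27.5599 points


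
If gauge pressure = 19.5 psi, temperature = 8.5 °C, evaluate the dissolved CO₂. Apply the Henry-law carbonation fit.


vols = (P + 14.695)·(0.01821 + 0.09011·e^(−0.04·T))
vols = (19.5 + 14.695)·(0.01821 + 0.09011·e^(−0.04·8.5))

2.8159 volumes


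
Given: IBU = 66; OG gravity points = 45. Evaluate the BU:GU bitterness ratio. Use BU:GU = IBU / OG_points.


BU:GU = 66 / 45

1.4667


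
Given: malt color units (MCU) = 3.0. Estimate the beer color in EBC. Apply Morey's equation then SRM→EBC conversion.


SRM = 1.4922·MCU^0.6859;  EBC = SRM·1.97
SRM = 1.4922·3.0^0.6859 = 3.1702
EBC = 3.1702·1.97

6.2453 EBC


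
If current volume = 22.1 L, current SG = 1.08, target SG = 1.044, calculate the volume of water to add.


V_water = V·((SG_curr − 1)/(SG_target − 1) − 1)
V_water = 22.1·((1.08 − 1)/(1.044 − 1) − 1)

18.0818 L


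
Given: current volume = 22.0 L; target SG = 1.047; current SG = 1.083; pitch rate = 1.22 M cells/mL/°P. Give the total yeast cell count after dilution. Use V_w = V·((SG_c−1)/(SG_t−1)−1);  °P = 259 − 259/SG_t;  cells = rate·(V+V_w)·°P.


V_w = 22.0·((1.083−1)/(1.047−1)−1) = 16.8511
V_final = 22.0 + 16.8511 = 38.8511
°P = 259 − 259/1.047 = 11.6266
cells = 1.22·38.8511·11.6266

551.0788 billion cells


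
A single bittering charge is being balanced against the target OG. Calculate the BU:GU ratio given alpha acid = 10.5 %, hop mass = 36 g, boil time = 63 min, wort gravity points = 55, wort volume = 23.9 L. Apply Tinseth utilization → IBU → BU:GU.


U = 1.65·0.000125^(GP/1000)·(1−e^(−0.04t))/4.15;  IBU = (α/100)·m·U·1000/V;  BU:GU = IBU/GP
U = 1.65·0.000125^(55/1000)·(1−e^(−0.04·63))/4.15 = 0.2230
IBU = (10.5/100)·36·0.2230·1000/23.9 = 35.2720
BU:GU = 35.2720/55

0.6413


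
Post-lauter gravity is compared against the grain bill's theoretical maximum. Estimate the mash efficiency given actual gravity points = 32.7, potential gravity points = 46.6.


efficiency = actual / potential × 100
efficiency = 32.7 / 46.6 × 100

70.1717 %


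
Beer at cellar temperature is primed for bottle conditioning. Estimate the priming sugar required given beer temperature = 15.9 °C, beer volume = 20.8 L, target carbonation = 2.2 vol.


residual = 14.695·(0.01821 + 0.09011·e^(−0.04·T));  sugar = (target − residual)·4.0·V
residual = 14.695·(0.01821 + 0.09011·e^(−0.04·15.9)) = 0.9686
sugar = (2.2 − 0.9686)·4.0·20.8

102.4510 g


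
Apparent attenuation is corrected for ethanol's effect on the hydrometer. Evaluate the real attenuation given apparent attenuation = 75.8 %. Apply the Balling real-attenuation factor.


RA = AA · 0.8192
RA = 75.8 · 0.8192

62.0954 %


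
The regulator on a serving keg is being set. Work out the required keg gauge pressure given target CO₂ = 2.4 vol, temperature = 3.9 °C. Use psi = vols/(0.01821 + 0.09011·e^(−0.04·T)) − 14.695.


psi = 2.4/(0.01821 + 0.09011·e^(−0.04·3.9)) − 14.695

10.4875 psi


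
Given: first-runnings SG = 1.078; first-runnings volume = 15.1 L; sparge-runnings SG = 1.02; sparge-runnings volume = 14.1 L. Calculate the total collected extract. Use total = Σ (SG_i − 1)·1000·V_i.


first = (1.078 − 1)·1000·15.1 = 1177.8000
sparge = (1.02 − 1)·1000·14.1 = 282.0000
total = 1177.8000 + 282.0000

1459.8000 gravity·L


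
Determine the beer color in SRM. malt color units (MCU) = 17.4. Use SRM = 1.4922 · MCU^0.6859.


SRM = 1.4922 · 17.4^0.6859

10.5857 SRM


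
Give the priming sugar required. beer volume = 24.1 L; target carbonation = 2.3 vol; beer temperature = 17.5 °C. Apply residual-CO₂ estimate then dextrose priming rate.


residual = 14.695·(0.01821 + 0.09011·e^(−0.04·T));  sugar = (target − residual)·4.0·V
residual = 14.695·(0.01821 + 0.09011·e^(−0.04·17.5)) = 0.9252
sugar = (2.3 − 0.9252)·4.0·24.1

132.5348 g


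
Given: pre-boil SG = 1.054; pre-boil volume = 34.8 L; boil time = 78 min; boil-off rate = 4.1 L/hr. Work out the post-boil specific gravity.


V_post = V_pre − rate·(t/60);  SG_post = 1 + (SG_pre−1)·V_pre/V_post
V_post = 34.8 − 4.1·(78/60) = 29.4700
SG_post = 1 + (1.054 − 1)·34.8/29.4700

1.0638


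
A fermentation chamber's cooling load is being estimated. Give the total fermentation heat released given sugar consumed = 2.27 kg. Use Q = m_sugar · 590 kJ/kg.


Q = 2.27 · 590

1339.3000 kJ


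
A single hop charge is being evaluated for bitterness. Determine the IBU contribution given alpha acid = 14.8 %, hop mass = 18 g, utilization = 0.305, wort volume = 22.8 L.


IBU = (α/100)·mass·U·1000 / V
IBU = (14.8/100)·18·0.305·1000 / 22.8

35.6368 IBU


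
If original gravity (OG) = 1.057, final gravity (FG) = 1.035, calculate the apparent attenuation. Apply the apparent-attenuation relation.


AA = (OG − FG)/(OG − 1) · 100
AA = (1.057 − 1.035)/(1.057 − 1) · 100

38.5965 %


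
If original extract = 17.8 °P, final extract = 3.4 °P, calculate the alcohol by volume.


SG = 259/(259 − P);  ABV = (OG − FG)·131.25
OG = 259/(259 − 17.8) = 1.0738
FG = 259/(259 − 3.4) = 1.0133
ABV = (1.0738 − 1.0133)·131.25

7.9401 % ABV


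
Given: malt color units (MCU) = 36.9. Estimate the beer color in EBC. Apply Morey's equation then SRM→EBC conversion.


SRM = 1.4922·MCU^0.6859;  EBC = SRM·1.97
SRM = 1.4922·36.9^0.6859 = 17.7276
EBC = 17.7276·1.97

34.9234 EBC


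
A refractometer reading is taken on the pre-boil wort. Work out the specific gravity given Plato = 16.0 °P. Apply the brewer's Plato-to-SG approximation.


SG = 259/(259 − P)
SG = 259/(259 − 16.0)

1.0658


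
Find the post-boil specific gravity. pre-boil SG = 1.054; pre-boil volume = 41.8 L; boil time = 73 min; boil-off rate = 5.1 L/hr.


V_post = V_pre − rate·(t/60);  SG_post = 1 + (SG_pre−1)·V_pre/V_post
V_post = 41.8 − 5.1·(73/60) = 35.5950
SG_post = 1 + (1.054 − 1)·41.8/35.5950

1.0634


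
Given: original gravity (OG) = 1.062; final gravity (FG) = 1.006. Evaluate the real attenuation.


AA = (OG−FG)/(OG−1)·100;  RA = AA·0.8192
AA = (1.062 − 1.006)/(1.062 − 1)·100 = 90.3226
RA = 90.3226·0.8192

73.9923 %


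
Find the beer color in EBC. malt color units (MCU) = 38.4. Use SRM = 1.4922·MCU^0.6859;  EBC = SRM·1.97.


SRM = 1.4922·38.4^0.6859 = 18.2188
EBC = 18.2188·1.97

35.8910 EBC


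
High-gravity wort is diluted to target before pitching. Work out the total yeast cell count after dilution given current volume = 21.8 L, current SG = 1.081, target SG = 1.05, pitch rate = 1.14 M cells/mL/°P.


V_w = V·((SG_c−1)/(SG_t−1)−1);  °P = 259 − 259/SG_t;  cells = rate·(V+V_w)·°P
V_w = 21.8·((1.081−1)/(1.05−1)−1) = 13.5160
V_final = 21.8 + 13.5160 = 35.3160
°P = 259 − 259/1.05 = 12.3333
cells = 1.14·35.3160·12.3333

496.5430 billion cells


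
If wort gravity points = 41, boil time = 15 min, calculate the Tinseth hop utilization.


U = 1.65·0.000125^(GP/1000) · (1 − e^(−0.04·t))/4.15
bigness = 1.65·0.000125^(41/1000) = 1.1415
boil_factor = (1 − e^(−0.04·15))/4.15 = 0.1087
U = 1.1415 · 0.1087

0.1241


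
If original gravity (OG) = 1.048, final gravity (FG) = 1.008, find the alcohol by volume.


ABV = (OG − FG) · 131.25
ABV = (1.048 − 1.008) · 131.25

5.2500 % ABV


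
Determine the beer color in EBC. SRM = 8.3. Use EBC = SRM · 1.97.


EBC = 8.3 · 1.97

16.3510 EBC


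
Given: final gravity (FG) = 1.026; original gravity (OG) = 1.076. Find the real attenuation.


AA = (OG−FG)/(OG−1)·100;  RA = AA·0.8192
AA = (1.076 − 1.026)/(1.076 − 1)·100 = 65.7895
RA = 65.7895·0.8192

53.8947 %


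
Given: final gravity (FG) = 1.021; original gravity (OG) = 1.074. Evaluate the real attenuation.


AA = (OG−FG)/(OG−1)·100;  RA = AA·0.8192
AA = (1.074 − 1.021)/(1.074 − 1)·100 = 71.6216
RA = 71.6216·0.8192

58.6724 %


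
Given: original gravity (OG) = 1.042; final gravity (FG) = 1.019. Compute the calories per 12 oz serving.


ABW = (OG−FG)·131.25·0.79/FG;  °P = 259 − 259/SG (for OG→OE and FG→AE);  RE = 0.1808·OE + 0.8192·AE;  Cal = (6.9·ABW + 4·(RE−0.1))·FG·3.55
ABW = (1.042 − 1.019)·131.25·0.79/1.019 = 2.3403
OE = 259 − 259/1.042 = 10.4395 °P
AE = 259 − 259/1.019 = 4.8292 °P
RE = 0.1808·10.4395 + 0.8192·4.8292 = 5.8436 °P
Cal = (6.9·2.3403 + 4·(5.8436−0.1))·1.019·3.55

141.5245 kcal


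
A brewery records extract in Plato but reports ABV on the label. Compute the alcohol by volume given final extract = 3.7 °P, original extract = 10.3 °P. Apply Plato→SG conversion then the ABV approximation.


SG = 259/(259 − P);  ABV = (OG − FG)·131.25
OG = 259/(259 − 10.3) = 1.0414
FG = 259/(259 − 3.7) = 1.0145
ABV = (1.0414 − 1.0145)·131.25

3.5336 % ABV


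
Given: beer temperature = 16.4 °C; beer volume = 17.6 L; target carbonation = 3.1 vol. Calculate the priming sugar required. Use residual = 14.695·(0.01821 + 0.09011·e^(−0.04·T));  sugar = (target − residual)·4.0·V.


residual = 14.695·(0.01821 + 0.09011·e^(−0.04·16.4)) = 0.9547
sugar = (3.1 − 0.9547)·4.0·17.6

151.0266 g


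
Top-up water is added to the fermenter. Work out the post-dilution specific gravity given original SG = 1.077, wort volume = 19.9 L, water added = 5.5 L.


SG_new = 1 + (SG_old − 1)·V_old/(V_old + V_water)
pts = (1.077 − 1)·1000·19.9/(19.9 + 5.5) = 60.3268
SG_new = 1 + 60.3268/1000

1.0603


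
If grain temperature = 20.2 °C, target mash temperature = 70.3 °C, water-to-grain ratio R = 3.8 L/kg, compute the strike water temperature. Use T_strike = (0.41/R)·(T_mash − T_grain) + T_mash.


T_strike = (0.41/3.8)·(70.3 − 20.2) + 70.3

75.7055 °C


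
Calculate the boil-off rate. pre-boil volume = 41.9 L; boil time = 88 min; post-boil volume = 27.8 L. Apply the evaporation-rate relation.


rate = (V_pre − V_post) / (t_min/60)
rate = (41.9 − 27.8) / (88/60)

9.6136 L/hr


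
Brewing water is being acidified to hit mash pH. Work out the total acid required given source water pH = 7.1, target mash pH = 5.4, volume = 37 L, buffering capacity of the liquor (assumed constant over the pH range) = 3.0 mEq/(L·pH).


acid = buffering capacity · (pH_source − pH_target) · V
acid = 3.0 · (7.1 − 5.4) · 37

188.7000 mEq


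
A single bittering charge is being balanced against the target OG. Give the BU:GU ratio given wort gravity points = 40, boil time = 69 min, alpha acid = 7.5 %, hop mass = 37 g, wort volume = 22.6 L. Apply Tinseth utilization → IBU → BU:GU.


U = 1.65·0.000125^(GP/1000)·(1−e^(−0.04t))/4.15;  IBU = (α/100)·m·U·1000/V;  BU:GU = IBU/GP
U = 1.65·0.000125^(40/1000)·(1−e^(−0.04·69))/4.15 = 0.2600
IBU = (7.5/100)·37·0.2600·1000/22.6 = 31.9206
BU:GU = 31.9206/40

0.7980


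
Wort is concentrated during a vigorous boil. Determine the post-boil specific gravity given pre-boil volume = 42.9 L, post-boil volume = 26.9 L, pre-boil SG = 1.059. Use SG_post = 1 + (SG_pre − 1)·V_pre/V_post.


pts_pre = (1.059 − 1)·1000 = 59.0000
pts_post = 59.0000·42.9/26.9 = 94.0929
SG_post = 1 + 94.0929/1000

1.0941


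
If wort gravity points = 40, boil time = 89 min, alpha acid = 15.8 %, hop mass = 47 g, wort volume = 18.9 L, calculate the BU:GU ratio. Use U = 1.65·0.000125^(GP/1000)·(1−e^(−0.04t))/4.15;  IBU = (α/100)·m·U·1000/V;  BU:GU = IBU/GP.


U = 1.65·0.000125^(40/1000)·(1−e^(−0.04·89))/4.15 = 0.2696
IBU = (15.8/100)·47·0.2696·1000/18.9 = 105.9438
BU:GU = 105.9438/40

2.6486


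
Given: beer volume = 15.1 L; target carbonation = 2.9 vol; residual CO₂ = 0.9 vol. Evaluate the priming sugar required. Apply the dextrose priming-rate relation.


sugar = (target − residual)·4.0·V
sugar = (2.9 − 0.9)·4.0·15.1

120.8000 g


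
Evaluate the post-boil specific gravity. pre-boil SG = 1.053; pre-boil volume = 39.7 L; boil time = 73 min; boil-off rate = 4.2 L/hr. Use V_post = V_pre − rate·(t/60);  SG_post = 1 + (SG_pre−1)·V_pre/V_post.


V_post = 39.7 − 4.2·(73/60) = 34.5900
SG_post = 1 + (1.053 − 1)·39.7/34.5900

1.0608


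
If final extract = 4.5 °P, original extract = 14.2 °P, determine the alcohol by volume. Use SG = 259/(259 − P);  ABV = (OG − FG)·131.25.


OG = 259/(259 − 14.2) = 1.0580
FG = 259/(259 − 4.5) = 1.0177
ABV = (1.0580 − 1.0177)·131.25

5.2926 % ABV


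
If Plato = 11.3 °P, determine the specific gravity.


SG = 259/(259 − P)
SG = 259/(259 − 11.3)

1.0456


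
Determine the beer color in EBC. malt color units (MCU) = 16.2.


SRM = 1.4922·MCU^0.6859;  EBC = SRM·1.97
SRM = 1.4922·16.2^0.6859 = 10.0794
EBC = 10.0794·1.97

19.8564 EBC


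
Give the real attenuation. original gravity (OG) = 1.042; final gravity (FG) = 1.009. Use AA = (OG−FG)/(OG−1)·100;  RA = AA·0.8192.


AA = (1.042 − 1.009)/(1.042 − 1)·100 = 78.5714
RA = 78.5714·0.8192

64.3657 %


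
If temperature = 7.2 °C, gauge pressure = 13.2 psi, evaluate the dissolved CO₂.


vols = (P + 14.695)·(0.01821 + 0.09011·e^(−0.04·T))
vols = (13.2 + 14.695)·(0.01821 + 0.09011·e^(−0.04·7.2))

2.3926 volumes


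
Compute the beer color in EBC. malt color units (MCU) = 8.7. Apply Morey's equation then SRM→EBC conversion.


SRM = 1.4922·MCU^0.6859;  EBC = SRM·1.97
SRM = 1.4922·8.7^0.6859 = 6.5803
EBC = 6.5803·1.97

12.9631 EBC


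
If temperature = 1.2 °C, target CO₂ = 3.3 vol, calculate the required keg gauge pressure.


psi = vols/(0.01821 + 0.09011·e^(−0.04·T)) − 14.695
psi = 3.3/(0.01821 + 0.09011·e^(−0.04·1.2)) − 14.695

17.0062 psi


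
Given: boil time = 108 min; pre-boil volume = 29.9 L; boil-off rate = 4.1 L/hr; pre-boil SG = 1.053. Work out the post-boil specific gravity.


V_post = V_pre − rate·(t/60);  SG_post = 1 + (SG_pre−1)·V_pre/V_post
V_post = 29.9 − 4.1·(108/60) = 22.5200
SG_post = 1 + (1.053 − 1)·29.9/22.5200

1.0704


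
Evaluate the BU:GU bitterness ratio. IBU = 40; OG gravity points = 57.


BU:GU = IBU / OG_points
BU:GU = 40 / 57

0.7018


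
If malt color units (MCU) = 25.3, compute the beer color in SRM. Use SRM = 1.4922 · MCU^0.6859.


SRM = 1.4922 · 25.3^0.6859

13.6845 SRM


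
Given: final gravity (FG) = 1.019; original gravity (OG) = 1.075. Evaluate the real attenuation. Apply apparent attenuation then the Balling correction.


AA = (OG−FG)/(OG−1)·100;  RA = AA·0.8192
AA = (1.075 − 1.019)/(1.075 − 1)·100 = 74.6667
RA = 74.6667·0.8192

61.1669 %


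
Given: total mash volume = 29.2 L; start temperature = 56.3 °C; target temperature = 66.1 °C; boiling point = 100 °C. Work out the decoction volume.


V_dec = V_total·(T_target − T_start)/(T_boil − T_start)
V_dec = 29.2·(66.1 − 56.3)/(100 − 56.3)

6.5483 L


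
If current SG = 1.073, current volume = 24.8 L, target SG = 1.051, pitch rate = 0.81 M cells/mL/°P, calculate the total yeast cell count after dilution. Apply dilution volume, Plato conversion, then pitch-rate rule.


V_w = V·((SG_c−1)/(SG_t−1)−1);  °P = 259 − 259/SG_t;  cells = rate·(V+V_w)·°P
V_w = 24.8·((1.073−1)/(1.051−1)−1) = 10.6980
V_final = 24.8 + 10.6980 = 35.4980
°P = 259 − 259/1.051 = 12.5680
cells = 0.81·35.4980·12.5680

361.3738 billion cells


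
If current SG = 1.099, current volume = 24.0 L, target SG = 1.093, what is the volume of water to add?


V_water = V·((SG_curr − 1)/(SG_target − 1) − 1)
V_water = 24.0·((1.099 − 1)/(1.093 − 1) − 1)

1.5484 L


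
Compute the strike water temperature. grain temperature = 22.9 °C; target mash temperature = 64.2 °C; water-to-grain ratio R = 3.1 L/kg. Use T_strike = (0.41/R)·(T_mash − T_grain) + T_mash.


T_strike = (0.41/3.1)·(64.2 − 22.9) + 64.2

69.6623 °C


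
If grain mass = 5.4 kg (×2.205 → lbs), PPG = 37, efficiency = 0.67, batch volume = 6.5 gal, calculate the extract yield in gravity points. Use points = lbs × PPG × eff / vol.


lbs = 5.4 × 2.205 = 11.9070
points = 11.9070 × 37 × 0.67 / 6.5

45.4115 points


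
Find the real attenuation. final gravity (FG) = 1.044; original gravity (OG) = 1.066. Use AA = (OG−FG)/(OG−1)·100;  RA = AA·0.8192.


AA = (1.066 − 1.044)/(1.066 − 1)·100 = 33.3333
RA = 33.3333·0.8192

27.3067 %


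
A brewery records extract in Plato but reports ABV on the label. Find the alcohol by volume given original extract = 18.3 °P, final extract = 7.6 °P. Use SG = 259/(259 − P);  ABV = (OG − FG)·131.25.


OG = 259/(259 − 18.3) = 1.0760
FG = 259/(259 − 7.6) = 1.0302
ABV = (1.0760 − 1.0302)·131.25

6.0109 % ABV


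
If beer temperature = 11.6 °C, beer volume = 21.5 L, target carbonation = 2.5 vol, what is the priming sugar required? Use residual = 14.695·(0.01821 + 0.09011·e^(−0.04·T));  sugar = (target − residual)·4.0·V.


residual = 14.695·(0.01821 + 0.09011·e^(−0.04·11.6)) = 1.1002
sugar = (2.5 − 1.1002)·4.0·21.5

120.3842 g


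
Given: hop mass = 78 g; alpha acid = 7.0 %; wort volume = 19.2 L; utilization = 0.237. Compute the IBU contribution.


IBU = (α/100)·mass·U·1000 / V
IBU = (7.0/100)·78·0.237·1000 / 19.2

67.3969 IBU


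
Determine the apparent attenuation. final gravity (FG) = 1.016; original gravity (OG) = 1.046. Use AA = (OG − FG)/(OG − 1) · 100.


AA = (1.046 − 1.016)/(1.046 − 1) · 100

65.2174 %


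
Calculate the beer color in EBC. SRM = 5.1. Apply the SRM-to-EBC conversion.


EBC = SRM · 1.97
EBC = 5.1 · 1.97

10.0470 EBC


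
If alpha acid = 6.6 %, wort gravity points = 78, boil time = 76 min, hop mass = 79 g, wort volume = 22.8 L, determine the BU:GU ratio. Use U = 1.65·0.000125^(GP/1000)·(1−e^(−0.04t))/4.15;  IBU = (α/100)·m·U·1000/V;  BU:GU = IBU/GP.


U = 1.65·0.000125^(78/1000)·(1−e^(−0.04·76))/4.15 = 0.1878
IBU = (6.6/100)·79·0.1878·1000/22.8 = 42.9480
BU:GU = 42.9480/78

0.5506


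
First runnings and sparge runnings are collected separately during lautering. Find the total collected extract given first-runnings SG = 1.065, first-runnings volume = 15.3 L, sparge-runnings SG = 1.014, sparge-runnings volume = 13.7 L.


total = Σ (SG_i − 1)·1000·V_i
first = (1.065 − 1)·1000·15.3 = 994.5000
sparge = (1.014 − 1)·1000·13.7 = 191.8000
total = 994.5000 + 191.8000

1186.3000 gravity·L


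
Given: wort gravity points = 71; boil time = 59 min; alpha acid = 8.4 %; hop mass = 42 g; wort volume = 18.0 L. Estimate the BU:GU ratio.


U = 1.65·0.000125^(GP/1000)·(1−e^(−0.04t))/4.15;  IBU = (α/100)·m·U·1000/V;  BU:GU = IBU/GP
U = 1.65·0.000125^(71/1000)·(1−e^(−0.04·59))/4.15 = 0.1902
IBU = (8.4/100)·42·0.1902·1000/18.0 = 37.2820
BU:GU = 37.2820/71

0.5251


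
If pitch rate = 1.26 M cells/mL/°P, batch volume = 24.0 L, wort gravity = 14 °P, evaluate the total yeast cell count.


cells (billions) = rate · V_L · °P
cells = 1.26 · 24.0 · 14

423.3600 billion cells


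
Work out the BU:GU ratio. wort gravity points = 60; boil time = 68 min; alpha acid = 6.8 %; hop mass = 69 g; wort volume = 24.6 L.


U = 1.65·0.000125^(GP/1000)·(1−e^(−0.04t))/4.15;  IBU = (α/100)·m·U·1000/V;  BU:GU = IBU/GP
U = 1.65·0.000125^(60/1000)·(1−e^(−0.04·68))/4.15 = 0.2166
IBU = (6.8/100)·69·0.2166·1000/24.6 = 41.3122
BU:GU = 41.3122/60

0.6885


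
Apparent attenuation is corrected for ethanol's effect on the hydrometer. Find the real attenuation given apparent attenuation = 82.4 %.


RA = AA · 0.8192
RA = 82.4 · 0.8192

67.5021 %


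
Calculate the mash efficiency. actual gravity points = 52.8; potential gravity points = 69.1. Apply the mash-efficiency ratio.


efficiency = actual / potential × 100
efficiency = 52.8 / 69.1 × 100

76.4110 %


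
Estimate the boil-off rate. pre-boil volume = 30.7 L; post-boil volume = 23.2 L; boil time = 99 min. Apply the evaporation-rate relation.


rate = (V_pre − V_post) / (t_min/60)
rate = (30.7 − 23.2) / (99/60)

4.5455 L/hr


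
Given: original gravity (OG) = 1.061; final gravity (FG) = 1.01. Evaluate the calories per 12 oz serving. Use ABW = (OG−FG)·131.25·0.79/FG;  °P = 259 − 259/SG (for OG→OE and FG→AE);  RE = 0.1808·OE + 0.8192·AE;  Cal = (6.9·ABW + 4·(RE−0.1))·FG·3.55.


ABW = (1.061 − 1.01)·131.25·0.79/1.01 = 5.2357
OE = 259 − 259/1.061 = 14.8907 °P
AE = 259 − 259/1.01 = 2.5644 °P
RE = 0.1808·14.8907 + 0.8192·2.5644 = 4.7930 °P
Cal = (6.9·5.2357 + 4·(4.7930−0.1))·1.01·3.55

196.8374 kcal


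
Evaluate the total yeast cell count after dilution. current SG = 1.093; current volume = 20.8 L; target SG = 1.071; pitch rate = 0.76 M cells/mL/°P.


V_w = V·((SG_c−1)/(SG_t−1)−1);  °P = 259 − 259/SG_t;  cells = rate·(V+V_w)·°P
V_w = 20.8·((1.093−1)/(1.071−1)−1) = 6.4451
V_final = 20.8 + 6.4451 = 27.2451
°P = 259 − 259/1.071 = 17.1699
cells = 0.76·27.2451·17.1699

355.5250 billion cells


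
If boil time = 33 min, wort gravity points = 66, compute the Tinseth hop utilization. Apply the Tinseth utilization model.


U = 1.65·0.000125^(GP/1000) · (1 − e^(−0.04·t))/4.15
bigness = 1.65·0.000125^(66/1000) = 0.9118
boil_factor = (1 − e^(−0.04·33))/4.15 = 0.1766
U = 0.9118 · 0.1766

0.1610


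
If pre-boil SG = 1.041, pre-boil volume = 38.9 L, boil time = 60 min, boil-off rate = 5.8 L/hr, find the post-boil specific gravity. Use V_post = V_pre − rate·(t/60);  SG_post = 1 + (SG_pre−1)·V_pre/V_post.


V_post = 38.9 − 5.8·(60/60) = 33.1000
SG_post = 1 + (1.041 − 1)·38.9/33.1000

1.0482


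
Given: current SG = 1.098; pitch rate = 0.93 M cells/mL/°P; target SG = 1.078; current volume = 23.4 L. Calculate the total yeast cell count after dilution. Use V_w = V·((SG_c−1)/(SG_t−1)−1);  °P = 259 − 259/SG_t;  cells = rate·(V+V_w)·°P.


V_w = 23.4·((1.098−1)/(1.078−1)−1) = 6.0000
V_final = 23.4 + 6.0000 = 29.4000
°P = 259 − 259/1.078 = 18.7403
cells = 0.93·29.4000·18.7403

512.3962 billion cells


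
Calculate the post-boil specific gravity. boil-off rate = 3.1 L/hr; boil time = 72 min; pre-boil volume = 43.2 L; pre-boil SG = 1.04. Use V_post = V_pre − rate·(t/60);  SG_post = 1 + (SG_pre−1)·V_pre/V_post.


V_post = 43.2 − 3.1·(72/60) = 39.4800
SG_post = 1 + (1.04 − 1)·43.2/39.4800

1.0438


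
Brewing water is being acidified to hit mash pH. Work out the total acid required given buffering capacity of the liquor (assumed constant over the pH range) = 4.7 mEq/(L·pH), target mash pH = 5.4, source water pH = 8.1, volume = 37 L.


acid = buffering capacity · (pH_source − pH_target) · V
acid = 4.7 · (8.1 − 5.4) · 37

469.5300 mEq


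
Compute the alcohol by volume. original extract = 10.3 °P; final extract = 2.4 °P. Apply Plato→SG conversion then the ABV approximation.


SG = 259/(259 − P);  ABV = (OG − FG)·131.25
OG = 259/(259 − 10.3) = 1.0414
FG = 259/(259 − 2.4) = 1.0094
ABV = (1.0414 − 1.0094)·131.25

4.2082 % ABV


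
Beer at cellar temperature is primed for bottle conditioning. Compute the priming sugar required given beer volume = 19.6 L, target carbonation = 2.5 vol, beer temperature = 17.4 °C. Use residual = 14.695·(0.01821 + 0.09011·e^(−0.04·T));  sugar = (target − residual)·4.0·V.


residual = 14.695·(0.01821 + 0.09011·e^(−0.04·17.4)) = 0.9278
sugar = (2.5 − 0.9278)·4.0·19.6

123.2610 g


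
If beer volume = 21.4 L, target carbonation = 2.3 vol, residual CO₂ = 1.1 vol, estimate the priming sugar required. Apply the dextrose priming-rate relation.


sugar = (target − residual)·4.0·V
sugar = (2.3 − 1.1)·4.0·21.4

102.7200 g


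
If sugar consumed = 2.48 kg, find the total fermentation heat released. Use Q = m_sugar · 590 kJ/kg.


Q = 2.48 · 590

1463.2000 kJ


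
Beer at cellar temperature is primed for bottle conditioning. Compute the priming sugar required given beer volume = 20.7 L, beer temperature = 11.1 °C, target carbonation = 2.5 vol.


residual = 14.695·(0.01821 + 0.09011·e^(−0.04·T));  sugar = (target − residual)·4.0·V
residual = 14.695·(0.01821 + 0.09011·e^(−0.04·11.1)) = 1.1170
sugar = (2.5 − 1.1170)·4.0·20.7

114.5122 g


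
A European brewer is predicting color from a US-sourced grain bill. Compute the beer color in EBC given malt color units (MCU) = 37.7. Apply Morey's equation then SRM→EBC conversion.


SRM = 1.4922·MCU^0.6859;  EBC = SRM·1.97
SRM = 1.4922·37.7^0.6859 = 17.9903
EBC = 17.9903·1.97

35.4410 EBC


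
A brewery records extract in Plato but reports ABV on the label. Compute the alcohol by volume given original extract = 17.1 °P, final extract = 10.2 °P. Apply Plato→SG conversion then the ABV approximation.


SG = 259/(259 − P);  ABV = (OG − FG)·131.25
OG = 259/(259 − 17.1) = 1.0707
FG = 259/(259 − 10.2) = 1.0410
ABV = (1.0707 − 1.0410)·131.25

3.8973 % ABV


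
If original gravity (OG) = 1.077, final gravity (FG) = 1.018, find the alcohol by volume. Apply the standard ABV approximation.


ABV = (OG − FG) · 131.25
ABV = (1.077 − 1.018) · 131.25

7.7437 % ABV


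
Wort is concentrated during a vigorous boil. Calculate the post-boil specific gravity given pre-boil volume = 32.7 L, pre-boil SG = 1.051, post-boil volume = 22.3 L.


SG_post = 1 + (SG_pre − 1)·V_pre/V_post
pts_pre = (1.051 − 1)·1000 = 51.0000
pts_post = 51.0000·32.7/22.3 = 74.7848
SG_post = 1 + 74.7848/1000

1.0748


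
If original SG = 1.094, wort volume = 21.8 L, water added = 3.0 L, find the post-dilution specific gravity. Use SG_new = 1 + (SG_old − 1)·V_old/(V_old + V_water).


pts = (1.094 − 1)·1000·21.8/(21.8 + 3.0) = 82.6290
SG_new = 1 + 82.6290/1000

1.0826


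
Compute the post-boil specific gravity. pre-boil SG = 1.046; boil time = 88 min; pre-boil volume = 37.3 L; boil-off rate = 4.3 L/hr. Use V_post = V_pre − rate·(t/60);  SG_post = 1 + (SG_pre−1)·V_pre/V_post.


V_post = 37.3 − 4.3·(88/60) = 30.9933
SG_post = 1 + (1.046 − 1)·37.3/30.9933

1.0554


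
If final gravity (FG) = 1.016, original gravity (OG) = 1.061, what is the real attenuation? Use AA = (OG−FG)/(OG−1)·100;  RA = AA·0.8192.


AA = (1.061 − 1.016)/(1.061 − 1)·100 = 73.7705
RA = 73.7705·0.8192

60.4328 %


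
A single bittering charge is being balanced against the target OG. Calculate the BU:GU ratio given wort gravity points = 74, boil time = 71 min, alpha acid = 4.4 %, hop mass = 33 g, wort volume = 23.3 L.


U = 1.65·0.000125^(GP/1000)·(1−e^(−0.04t))/4.15;  IBU = (α/100)·m·U·1000/V;  BU:GU = IBU/GP
U = 1.65·0.000125^(74/1000)·(1−e^(−0.04·71))/4.15 = 0.1925
IBU = (4.4/100)·33·0.1925·1000/23.3 = 11.9970
BU:GU = 11.9970/74

0.1621


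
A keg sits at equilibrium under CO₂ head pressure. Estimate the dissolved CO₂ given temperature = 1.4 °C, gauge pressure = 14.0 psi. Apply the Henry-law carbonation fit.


vols = (P + 14.695)·(0.01821 + 0.09011·e^(−0.04·T))
vols = (14.0 + 14.695)·(0.01821 + 0.09011·e^(−0.04·1.4))

2.9674 volumes


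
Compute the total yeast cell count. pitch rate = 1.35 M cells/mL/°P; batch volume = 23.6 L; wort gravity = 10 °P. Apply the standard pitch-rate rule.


cells (billions) = rate · V_L · °P
cells = 1.35 · 23.6 · 10

318.6000 billion cells


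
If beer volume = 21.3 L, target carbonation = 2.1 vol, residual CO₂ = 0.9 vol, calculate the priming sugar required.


sugar = (target − residual)·4.0·V
sugar = (2.1 − 0.9)·4.0·21.3

102.2400 g


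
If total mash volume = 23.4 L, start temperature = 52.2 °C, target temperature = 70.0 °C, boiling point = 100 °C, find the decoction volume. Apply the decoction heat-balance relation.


V_dec = V_total·(T_target − T_start)/(T_boil − T_start)
V_dec = 23.4·(70.0 − 52.2)/(100 − 52.2)

8.7138 L


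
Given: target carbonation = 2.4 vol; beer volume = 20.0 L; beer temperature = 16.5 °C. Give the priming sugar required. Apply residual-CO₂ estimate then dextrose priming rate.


residual = 14.695·(0.01821 + 0.09011·e^(−0.04·T));  sugar = (target − residual)·4.0·V
residual = 14.695·(0.01821 + 0.09011·e^(−0.04·16.5)) = 0.9520
sugar = (2.4 − 0.9520)·4.0·20.0

115.8405 g


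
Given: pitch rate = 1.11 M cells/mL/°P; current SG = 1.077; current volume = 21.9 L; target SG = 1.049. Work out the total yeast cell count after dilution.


V_w = V·((SG_c−1)/(SG_t−1)−1);  °P = 259 − 259/SG_t;  cells = rate·(V+V_w)·°P
V_w = 21.9·((1.077−1)/(1.049−1)−1) = 12.5143
V_final = 21.9 + 12.5143 = 34.4143
°P = 259 − 259/1.049 = 12.0982
cells = 1.11·34.4143·12.0982

462.1491 billion cells


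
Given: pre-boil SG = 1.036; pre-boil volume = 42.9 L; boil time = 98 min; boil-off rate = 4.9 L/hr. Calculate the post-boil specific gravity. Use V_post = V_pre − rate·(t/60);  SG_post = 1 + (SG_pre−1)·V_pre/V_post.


V_post = 42.9 − 4.9·(98/60) = 34.8967
SG_post = 1 + (1.036 − 1)·42.9/34.8967

1.0443


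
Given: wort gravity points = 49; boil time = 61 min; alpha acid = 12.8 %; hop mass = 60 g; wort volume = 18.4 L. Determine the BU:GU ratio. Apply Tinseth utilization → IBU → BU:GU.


U = 1.65·0.000125^(GP/1000)·(1−e^(−0.04t))/4.15;  IBU = (α/100)·m·U·1000/V;  BU:GU = IBU/GP
U = 1.65·0.000125^(49/1000)·(1−e^(−0.04·61))/4.15 = 0.2337
IBU = (12.8/100)·60·0.2337·1000/18.4 = 97.5264
BU:GU = 97.5264/49

1.9903


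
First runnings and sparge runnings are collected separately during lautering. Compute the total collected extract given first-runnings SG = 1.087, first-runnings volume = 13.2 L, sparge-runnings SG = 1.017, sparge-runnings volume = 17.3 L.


total = Σ (SG_i − 1)·1000·V_i
first = (1.087 − 1)·1000·13.2 = 1148.4000
sparge = (1.017 − 1)·1000·17.3 = 294.1000
total = 1148.4000 + 294.1000

1442.5000 gravity·L


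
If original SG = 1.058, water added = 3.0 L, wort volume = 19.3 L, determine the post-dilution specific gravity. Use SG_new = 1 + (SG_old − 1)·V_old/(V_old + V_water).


pts = (1.058 − 1)·1000·19.3/(19.3 + 3.0) = 50.1973
SG_new = 1 + 50.1973/1000

1.0502


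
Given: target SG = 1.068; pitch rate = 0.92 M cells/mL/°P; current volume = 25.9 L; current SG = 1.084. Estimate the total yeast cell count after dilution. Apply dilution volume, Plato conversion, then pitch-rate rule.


V_w = V·((SG_c−1)/(SG_t−1)−1);  °P = 259 − 259/SG_t;  cells = rate·(V+V_w)·°P
V_w = 25.9·((1.084−1)/(1.068−1)−1) = 6.0941
V_final = 25.9 + 6.0941 = 31.9941
°P = 259 − 259/1.068 = 16.4906
cells = 0.92·31.9941·16.4906

485.3951 billion cells


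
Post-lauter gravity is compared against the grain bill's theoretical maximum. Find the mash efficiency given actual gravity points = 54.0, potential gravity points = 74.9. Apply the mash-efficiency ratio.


efficiency = actual / potential × 100
efficiency = 54.0 / 74.9 × 100

72.0961 %


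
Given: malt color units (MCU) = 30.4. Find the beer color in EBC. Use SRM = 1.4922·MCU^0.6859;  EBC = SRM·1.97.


SRM = 1.4922·30.4^0.6859 = 15.5214
EBC = 15.5214·1.97

30.5771 EBC


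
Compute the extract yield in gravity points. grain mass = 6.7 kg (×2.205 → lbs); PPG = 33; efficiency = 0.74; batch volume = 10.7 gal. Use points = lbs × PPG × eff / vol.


lbs = 6.7 × 2.205 = 14.7735
points = 14.7735 × 33 × 0.74 / 10.7

33.7167 points


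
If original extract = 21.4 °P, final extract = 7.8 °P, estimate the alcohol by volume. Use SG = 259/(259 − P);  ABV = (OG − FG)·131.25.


OG = 259/(259 − 21.4) = 1.0901
FG = 259/(259 − 7.8) = 1.0311
ABV = (1.0901 − 1.0311)·131.25

7.7459 % ABV


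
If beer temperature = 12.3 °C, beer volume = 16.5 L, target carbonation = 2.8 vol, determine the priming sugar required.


residual = 14.695·(0.01821 + 0.09011·e^(−0.04·T));  sugar = (target − residual)·4.0·V
residual = 14.695·(0.01821 + 0.09011·e^(−0.04·12.3)) = 1.0772
sugar = (2.8 − 1.0772)·4.0·16.5

113.7052 g


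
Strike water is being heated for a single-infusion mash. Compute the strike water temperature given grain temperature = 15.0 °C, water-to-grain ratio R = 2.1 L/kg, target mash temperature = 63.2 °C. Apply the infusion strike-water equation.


T_strike = (0.41/R)·(T_mash − T_grain) + T_mash
T_strike = (0.41/2.1)·(63.2 − 15.0) + 63.2

72.6105 °C


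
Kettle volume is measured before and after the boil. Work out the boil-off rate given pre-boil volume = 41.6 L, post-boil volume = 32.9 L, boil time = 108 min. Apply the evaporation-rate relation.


rate = (V_pre − V_post) / (t_min/60)
rate = (41.6 − 32.9) / (108/60)

4.8333 L/hr


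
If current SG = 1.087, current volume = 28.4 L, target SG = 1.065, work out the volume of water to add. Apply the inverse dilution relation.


V_water = V·((SG_curr − 1)/(SG_target − 1) − 1)
V_water = 28.4·((1.087 − 1)/(1.065 − 1) − 1)

9.6123 L


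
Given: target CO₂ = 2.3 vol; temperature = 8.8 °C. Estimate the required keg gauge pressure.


psi = vols/(0.01821 + 0.09011·e^(−0.04·T)) − 14.695
psi = 2.3/(0.01821 + 0.09011·e^(−0.04·8.8)) − 14.695

13.4973 psi


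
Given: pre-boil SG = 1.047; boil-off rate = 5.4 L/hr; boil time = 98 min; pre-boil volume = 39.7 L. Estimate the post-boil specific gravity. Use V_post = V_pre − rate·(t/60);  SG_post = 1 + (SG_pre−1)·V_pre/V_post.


V_post = 39.7 − 5.4·(98/60) = 30.8800
SG_post = 1 + (1.047 − 1)·39.7/30.8800

1.0604


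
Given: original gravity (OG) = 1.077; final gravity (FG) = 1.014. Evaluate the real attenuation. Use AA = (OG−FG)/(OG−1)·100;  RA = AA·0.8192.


AA = (1.077 − 1.014)/(1.077 − 1)·100 = 81.8182
RA = 81.8182·0.8192

67.0255 %


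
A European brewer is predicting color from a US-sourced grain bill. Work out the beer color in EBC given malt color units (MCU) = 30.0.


SRM = 1.4922·MCU^0.6859;  EBC = SRM·1.97
SRM = 1.4922·30.0^0.6859 = 15.3810
EBC = 15.3810·1.97

30.3006 EBC


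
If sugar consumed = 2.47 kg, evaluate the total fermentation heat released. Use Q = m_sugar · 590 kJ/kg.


Q = 2.47 · 590

1457.3000 kJ


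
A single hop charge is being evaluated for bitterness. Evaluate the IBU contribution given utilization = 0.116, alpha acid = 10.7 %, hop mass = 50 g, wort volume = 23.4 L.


IBU = (α/100)·mass·U·1000 / V
IBU = (10.7/100)·50·0.116·1000 / 23.4

26.5214 IBU


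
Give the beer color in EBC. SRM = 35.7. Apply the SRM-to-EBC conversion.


EBC = SRM · 1.97
EBC = 35.7 · 1.97

70.3290 EBC


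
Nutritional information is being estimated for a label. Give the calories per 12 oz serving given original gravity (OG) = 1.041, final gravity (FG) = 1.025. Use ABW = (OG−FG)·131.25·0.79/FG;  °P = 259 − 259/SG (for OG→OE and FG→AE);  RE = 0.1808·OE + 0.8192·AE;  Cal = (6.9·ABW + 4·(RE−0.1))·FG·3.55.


ABW = (1.041 − 1.025)·131.25·0.79/1.025 = 1.6185
OE = 259 − 259/1.041 = 10.2008 °P
AE = 259 − 259/1.025 = 6.3171 °P
RE = 0.1808·10.2008 + 0.8192·6.3171 = 7.0192 °P
Cal = (6.9·1.6185 + 4·(7.0192−0.1))·1.025·3.55

141.3468 kcal


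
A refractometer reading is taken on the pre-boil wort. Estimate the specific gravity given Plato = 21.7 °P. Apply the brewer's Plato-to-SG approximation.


SG = 259/(259 − P)
SG = 259/(259 − 21.7)

1.0914


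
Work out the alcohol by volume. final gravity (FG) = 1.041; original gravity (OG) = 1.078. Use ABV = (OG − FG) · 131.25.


ABV = (1.078 − 1.041) · 131.25

4.8563 % ABV


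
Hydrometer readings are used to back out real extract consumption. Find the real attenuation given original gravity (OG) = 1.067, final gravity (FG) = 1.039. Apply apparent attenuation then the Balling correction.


AA = (OG−FG)/(OG−1)·100;  RA = AA·0.8192
AA = (1.067 − 1.039)/(1.067 − 1)·100 = 41.7910
RA = 41.7910·0.8192

34.2352 %
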